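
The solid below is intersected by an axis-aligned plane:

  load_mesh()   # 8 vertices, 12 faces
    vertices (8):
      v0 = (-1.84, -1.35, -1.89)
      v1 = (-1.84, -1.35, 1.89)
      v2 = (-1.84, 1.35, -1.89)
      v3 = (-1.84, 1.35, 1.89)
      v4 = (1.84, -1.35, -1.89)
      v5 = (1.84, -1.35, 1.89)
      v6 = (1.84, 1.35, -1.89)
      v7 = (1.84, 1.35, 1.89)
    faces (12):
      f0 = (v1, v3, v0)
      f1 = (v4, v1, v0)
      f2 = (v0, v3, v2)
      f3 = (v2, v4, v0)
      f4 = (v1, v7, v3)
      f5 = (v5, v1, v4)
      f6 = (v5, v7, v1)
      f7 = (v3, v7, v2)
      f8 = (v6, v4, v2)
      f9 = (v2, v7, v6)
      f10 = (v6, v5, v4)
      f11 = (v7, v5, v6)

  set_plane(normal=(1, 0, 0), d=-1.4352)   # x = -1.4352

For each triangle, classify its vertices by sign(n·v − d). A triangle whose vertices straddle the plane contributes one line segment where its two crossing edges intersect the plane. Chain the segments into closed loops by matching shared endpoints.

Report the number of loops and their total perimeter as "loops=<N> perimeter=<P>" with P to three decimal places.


loops=1 perimeter=12.960

Straddling triangles (8 of 12):
  (v4,v1,v0) [+--] → (-1.4352, -1.35, 1.4742)–(-1.4352, -1.35, -1.89)  len=3.3642
  (v2,v4,v0) [-+-] → (-1.4352, 1.053, -1.89)–(-1.4352, -1.35, -1.89)  len=2.4030
  (v1,v7,v3) [-+-] → (-1.4352, -1.053, 1.89)–(-1.4352, 1.35, 1.89)  len=2.4030
  (v5,v1,v4) [+-+] → (-1.4352, -1.35, 1.89)–(-1.4352, -1.35, 1.4742)  len=0.4158
  (v5,v7,v1) [++-] → (-1.4352, -1.053, 1.89)–(-1.4352, -1.35, 1.89)  len=0.2970
  (v3,v7,v2) [-+-] → (-1.4352, 1.35, 1.89)–(-1.4352, 1.35, -1.4742)  len=3.3642
  (v6,v4,v2) [++-] → (-1.4352, 1.053, -1.89)–(-1.4352, 1.35, -1.89)  len=0.2970
  (v2,v7,v6) [-++] → (-1.4352, 1.35, -1.4742)–(-1.4352, 1.35, -1.89)  len=0.4158

Chained into 1 loop(s):
  loop 1: 8 segments, perimeter = 12.9600
Total perimeter = 12.960


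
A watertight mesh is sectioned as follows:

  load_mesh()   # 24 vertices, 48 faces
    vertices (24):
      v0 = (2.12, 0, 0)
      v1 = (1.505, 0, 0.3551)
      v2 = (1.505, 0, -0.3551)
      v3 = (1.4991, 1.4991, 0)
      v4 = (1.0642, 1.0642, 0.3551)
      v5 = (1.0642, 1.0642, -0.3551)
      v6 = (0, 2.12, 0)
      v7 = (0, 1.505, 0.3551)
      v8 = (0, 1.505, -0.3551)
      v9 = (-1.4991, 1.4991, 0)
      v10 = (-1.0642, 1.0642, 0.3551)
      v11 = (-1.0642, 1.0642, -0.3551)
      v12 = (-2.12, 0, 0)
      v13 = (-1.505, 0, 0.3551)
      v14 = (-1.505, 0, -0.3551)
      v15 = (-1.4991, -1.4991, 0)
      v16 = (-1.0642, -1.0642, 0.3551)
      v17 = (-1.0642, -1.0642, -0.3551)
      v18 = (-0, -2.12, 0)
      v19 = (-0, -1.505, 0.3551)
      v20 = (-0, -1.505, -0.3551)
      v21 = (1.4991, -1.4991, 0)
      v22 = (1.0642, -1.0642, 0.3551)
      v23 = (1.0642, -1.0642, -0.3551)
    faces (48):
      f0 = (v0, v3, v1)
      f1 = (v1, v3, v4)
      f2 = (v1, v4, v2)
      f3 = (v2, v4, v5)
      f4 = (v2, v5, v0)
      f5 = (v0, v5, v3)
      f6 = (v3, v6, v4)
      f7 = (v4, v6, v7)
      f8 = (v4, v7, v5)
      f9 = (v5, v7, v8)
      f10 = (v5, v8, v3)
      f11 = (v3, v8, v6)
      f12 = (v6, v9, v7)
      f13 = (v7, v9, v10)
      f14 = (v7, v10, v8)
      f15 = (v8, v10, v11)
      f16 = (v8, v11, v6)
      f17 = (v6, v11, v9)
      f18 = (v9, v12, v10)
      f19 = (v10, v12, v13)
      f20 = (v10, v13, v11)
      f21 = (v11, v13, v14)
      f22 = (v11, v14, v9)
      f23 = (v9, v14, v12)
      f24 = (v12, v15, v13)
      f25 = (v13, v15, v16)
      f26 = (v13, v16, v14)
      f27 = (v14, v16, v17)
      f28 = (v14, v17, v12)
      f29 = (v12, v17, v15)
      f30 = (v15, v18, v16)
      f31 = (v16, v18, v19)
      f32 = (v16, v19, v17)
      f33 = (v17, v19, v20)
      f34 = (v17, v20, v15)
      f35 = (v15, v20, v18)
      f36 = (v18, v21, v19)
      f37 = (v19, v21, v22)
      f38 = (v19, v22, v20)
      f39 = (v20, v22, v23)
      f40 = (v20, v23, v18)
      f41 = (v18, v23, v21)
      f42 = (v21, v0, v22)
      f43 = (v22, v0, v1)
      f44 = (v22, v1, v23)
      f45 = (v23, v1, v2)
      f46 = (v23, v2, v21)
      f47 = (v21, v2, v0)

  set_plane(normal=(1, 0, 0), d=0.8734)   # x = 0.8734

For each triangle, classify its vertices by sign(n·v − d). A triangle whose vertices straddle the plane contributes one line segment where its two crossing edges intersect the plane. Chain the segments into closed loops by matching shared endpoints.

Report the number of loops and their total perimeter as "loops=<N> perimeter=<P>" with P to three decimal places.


Straddling triangles (12 of 48):
  (v3,v6,v4) [+-+] → (0.8734, 1.75825, 0)–(0.8734, 1.25349, 0.291434)  len=0.5829
  (v4,v6,v7) [+--] → (0.8734, 1.25349, 0.291434)–(0.8734, 1.14323, 0.3551)  len=0.1273
  (v4,v7,v5) [+-+] → (0.8734, 1.14323, 0.3551)–(0.8734, 1.14323, -0.227769)  len=0.5829
  (v5,v7,v8) [+--] → (0.8734, 1.14323, -0.227769)–(0.8734, 1.14323, -0.3551)  len=0.1273
  (v5,v8,v3) [+-+] → (0.8734, 1.14323, -0.3551)–(0.8734, 1.50156, -0.148213)  len=0.4138
  (v3,v8,v6) [+--] → (0.8734, 1.50156, -0.148213)–(0.8734, 1.75825, 0)  len=0.2964
  (v18,v21,v19) [-+-] → (0.8734, -1.75825, 0)–(0.8734, -1.50156, 0.148213)  len=0.2964
  (v19,v21,v22) [-++] → (0.8734, -1.50156, 0.148213)–(0.8734, -1.14323, 0.3551)  len=0.4138
  (v19,v22,v20) [-+-] → (0.8734, -1.14323, 0.3551)–(0.8734, -1.14323, 0.227769)  len=0.1273
  (v20,v22,v23) [-++] → (0.8734, -1.14323, 0.227769)–(0.8734, -1.14323, -0.3551)  len=0.5829
  (v20,v23,v18) [-+-] → (0.8734, -1.14323, -0.3551)–(0.8734, -1.25349, -0.291434)  len=0.1273
  (v18,v23,v21) [-++] → (0.8734, -1.25349, -0.291434)–(0.8734, -1.75825, 0)  len=0.5829

Chained into 2 loop(s):
  loop 1: 6 segments, perimeter = 2.1306
  loop 2: 6 segments, perimeter = 2.1306
Total perimeter = 4.261

loops=2 perimeter=4.261


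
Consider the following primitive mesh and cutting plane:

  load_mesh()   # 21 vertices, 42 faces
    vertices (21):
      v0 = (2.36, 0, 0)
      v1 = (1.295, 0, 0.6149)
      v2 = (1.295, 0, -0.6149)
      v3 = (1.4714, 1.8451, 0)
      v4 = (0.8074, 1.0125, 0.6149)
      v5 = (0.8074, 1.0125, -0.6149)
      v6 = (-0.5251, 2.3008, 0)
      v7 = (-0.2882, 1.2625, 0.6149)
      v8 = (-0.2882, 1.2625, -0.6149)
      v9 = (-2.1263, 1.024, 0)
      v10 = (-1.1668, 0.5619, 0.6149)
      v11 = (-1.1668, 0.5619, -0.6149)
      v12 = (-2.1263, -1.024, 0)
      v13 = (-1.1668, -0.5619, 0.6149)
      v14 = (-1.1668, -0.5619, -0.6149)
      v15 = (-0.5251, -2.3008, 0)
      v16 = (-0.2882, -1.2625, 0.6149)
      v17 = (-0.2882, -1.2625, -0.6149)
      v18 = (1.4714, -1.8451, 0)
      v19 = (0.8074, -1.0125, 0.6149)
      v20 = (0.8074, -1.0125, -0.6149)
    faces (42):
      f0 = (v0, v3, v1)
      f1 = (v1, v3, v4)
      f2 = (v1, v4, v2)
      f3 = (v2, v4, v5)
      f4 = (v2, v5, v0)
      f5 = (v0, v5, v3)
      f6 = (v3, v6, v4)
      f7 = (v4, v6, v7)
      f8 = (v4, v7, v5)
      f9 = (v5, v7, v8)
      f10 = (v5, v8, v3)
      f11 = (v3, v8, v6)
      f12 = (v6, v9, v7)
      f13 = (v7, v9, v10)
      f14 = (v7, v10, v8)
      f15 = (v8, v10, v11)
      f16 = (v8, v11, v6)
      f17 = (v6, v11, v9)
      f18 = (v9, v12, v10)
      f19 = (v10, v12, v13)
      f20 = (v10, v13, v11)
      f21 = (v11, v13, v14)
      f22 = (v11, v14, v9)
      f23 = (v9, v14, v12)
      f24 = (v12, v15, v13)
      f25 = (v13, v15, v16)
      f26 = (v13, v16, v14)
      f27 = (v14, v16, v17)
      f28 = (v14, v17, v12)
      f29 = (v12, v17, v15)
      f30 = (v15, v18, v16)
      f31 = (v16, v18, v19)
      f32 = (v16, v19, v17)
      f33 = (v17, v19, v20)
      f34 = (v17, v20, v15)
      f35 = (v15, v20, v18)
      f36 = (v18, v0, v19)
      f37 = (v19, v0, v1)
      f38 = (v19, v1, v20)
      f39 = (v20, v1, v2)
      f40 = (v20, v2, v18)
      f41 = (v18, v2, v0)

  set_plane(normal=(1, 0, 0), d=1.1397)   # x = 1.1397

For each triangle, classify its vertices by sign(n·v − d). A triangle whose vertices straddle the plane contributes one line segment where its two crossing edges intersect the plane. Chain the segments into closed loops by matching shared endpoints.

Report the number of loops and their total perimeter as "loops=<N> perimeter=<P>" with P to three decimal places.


Straddling triangles (16 of 42):
  (v1,v3,v4) [++-] → (1.1397, 1.42918, 0.307172)–(1.1397, 0.32248, 0.6149)  len=1.1487
  (v1,v4,v2) [+-+] → (1.1397, 0.32248, 0.6149)–(1.1397, 0.32248, -0.22321)  len=0.8381
  (v2,v4,v5) [+--] → (1.1397, 0.32248, -0.22321)–(1.1397, 0.32248, -0.6149)  len=0.3917
  (v2,v5,v0) [+-+] → (1.1397, 0.32248, -0.6149)–(1.1397, 0.795797, -0.483294)  len=0.4913
  (v0,v5,v3) [+-+] → (1.1397, 0.795797, -0.483294)–(1.1397, 1.42918, -0.307172)  len=0.6574
  (v3,v6,v4) [+--] → (1.1397, 1.92081, 0)–(1.1397, 1.42918, 0.307172)  len=0.5797
  (v5,v8,v3) [--+] → (1.1397, 1.73527, -0.115914)–(1.1397, 1.42918, -0.307172)  len=0.3609
  (v3,v8,v6) [+--] → (1.1397, 1.73527, -0.115914)–(1.1397, 1.92081, 0)  len=0.2188
  (v15,v18,v16) [-+-] → (1.1397, -1.92081, 0)–(1.1397, -1.73527, 0.115914)  len=0.2188
  (v16,v18,v19) [-+-] → (1.1397, -1.73527, 0.115914)–(1.1397, -1.42918, 0.307172)  len=0.3609
  (v15,v20,v18) [--+] → (1.1397, -1.42918, -0.307172)–(1.1397, -1.92081, 0)  len=0.5797
  (v18,v0,v19) [++-] → (1.1397, -0.795797, 0.483294)–(1.1397, -1.42918, 0.307172)  len=0.6574
  (v19,v0,v1) [-++] → (1.1397, -0.795797, 0.483294)–(1.1397, -0.32248, 0.6149)  len=0.4913
  (v19,v1,v20) [-+-] → (1.1397, -0.32248, 0.6149)–(1.1397, -0.32248, 0.22321)  len=0.3917
  (v20,v1,v2) [-++] → (1.1397, -0.32248, 0.22321)–(1.1397, -0.32248, -0.6149)  len=0.8381
  (v20,v2,v18) [-++] → (1.1397, -0.32248, -0.6149)–(1.1397, -1.42918, -0.307172)  len=1.1487

Chained into 2 loop(s):
  loop 1: 8 segments, perimeter = 4.6866
  loop 2: 8 segments, perimeter = 4.6866
Total perimeter = 9.373

loops=2 perimeter=9.373


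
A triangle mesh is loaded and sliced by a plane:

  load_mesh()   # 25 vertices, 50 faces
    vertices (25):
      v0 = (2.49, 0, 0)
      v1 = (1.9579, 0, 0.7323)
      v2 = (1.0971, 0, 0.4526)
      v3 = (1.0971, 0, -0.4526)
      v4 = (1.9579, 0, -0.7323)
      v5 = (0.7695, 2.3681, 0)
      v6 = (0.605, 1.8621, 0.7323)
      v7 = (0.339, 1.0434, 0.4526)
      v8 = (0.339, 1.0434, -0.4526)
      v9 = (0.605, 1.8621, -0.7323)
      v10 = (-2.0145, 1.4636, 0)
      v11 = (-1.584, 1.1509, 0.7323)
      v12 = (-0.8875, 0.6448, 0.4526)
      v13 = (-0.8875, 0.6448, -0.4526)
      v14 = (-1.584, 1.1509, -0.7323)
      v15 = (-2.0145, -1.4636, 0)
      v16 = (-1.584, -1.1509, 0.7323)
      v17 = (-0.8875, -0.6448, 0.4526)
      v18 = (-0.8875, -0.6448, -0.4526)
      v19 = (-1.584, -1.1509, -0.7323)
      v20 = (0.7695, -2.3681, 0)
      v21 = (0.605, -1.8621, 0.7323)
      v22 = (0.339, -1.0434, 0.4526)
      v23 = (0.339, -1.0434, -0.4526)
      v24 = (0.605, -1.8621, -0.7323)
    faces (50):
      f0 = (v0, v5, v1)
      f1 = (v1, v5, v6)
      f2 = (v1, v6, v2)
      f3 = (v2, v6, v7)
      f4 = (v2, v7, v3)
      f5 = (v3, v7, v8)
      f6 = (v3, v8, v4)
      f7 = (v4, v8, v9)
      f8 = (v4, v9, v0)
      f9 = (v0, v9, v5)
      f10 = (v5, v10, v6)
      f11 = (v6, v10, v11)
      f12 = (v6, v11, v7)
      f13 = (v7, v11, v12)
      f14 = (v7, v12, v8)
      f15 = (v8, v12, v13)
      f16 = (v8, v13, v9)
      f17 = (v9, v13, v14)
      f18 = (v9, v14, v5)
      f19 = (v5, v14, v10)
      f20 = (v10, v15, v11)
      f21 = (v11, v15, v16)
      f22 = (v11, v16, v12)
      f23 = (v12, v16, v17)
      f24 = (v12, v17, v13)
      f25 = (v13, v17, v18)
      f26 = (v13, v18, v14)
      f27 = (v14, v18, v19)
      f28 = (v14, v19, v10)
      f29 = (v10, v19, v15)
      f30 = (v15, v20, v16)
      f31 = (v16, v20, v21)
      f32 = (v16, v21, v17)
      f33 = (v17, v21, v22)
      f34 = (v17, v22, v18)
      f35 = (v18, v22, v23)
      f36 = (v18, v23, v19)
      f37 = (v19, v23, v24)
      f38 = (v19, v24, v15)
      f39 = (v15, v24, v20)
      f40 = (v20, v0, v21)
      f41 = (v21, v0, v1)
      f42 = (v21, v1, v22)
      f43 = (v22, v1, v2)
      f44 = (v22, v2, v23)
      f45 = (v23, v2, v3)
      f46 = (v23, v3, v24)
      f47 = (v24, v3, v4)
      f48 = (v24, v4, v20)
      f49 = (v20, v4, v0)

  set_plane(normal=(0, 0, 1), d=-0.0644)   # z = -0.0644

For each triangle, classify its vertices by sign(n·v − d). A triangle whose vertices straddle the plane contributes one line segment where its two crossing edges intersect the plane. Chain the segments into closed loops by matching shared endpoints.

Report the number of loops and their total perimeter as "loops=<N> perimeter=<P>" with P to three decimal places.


loops=2 perimeter=20.809

Straddling triangles (20 of 50):
  (v2,v7,v3) [++-] → (0.771985, 0.447468, -0.0644)–(1.0971, 0, -0.0644)  len=0.5531
  (v3,v7,v8) [-+-] → (0.771985, 0.447468, -0.0644)–(0.339, 1.0434, -0.0644)  len=0.7366
  (v4,v9,v0) [--+] → (2.32423, 0.163757, -0.0644)–(2.44321, 0, -0.0644)  len=0.2024
  (v0,v9,v5) [+-+] → (2.32423, 0.163757, -0.0644)–(0.755034, 2.3236, -0.0644)  len=2.6697
  (v7,v12,v8) [++-] → (-0.186991, 0.872458, -0.0644)–(0.339, 1.0434, -0.0644)  len=0.5531
  (v8,v12,v13) [-+-] → (-0.186991, 0.872458, -0.0644)–(-0.8875, 0.6448, -0.0644)  len=0.7366
  (v9,v14,v5) [--+] → (0.562528, 2.26106, -0.0644)–(0.755034, 2.3236, -0.0644)  len=0.2024
  (v5,v14,v10) [+-+] → (0.562528, 2.26106, -0.0644)–(-1.97664, 1.4361, -0.0644)  len=2.6698
  (v12,v17,v13) [++-] → (-0.8875, 0.0917479, -0.0644)–(-0.8875, 0.6448, -0.0644)  len=0.5531
  (v13,v17,v18) [-+-] → (-0.8875, 0.0917479, -0.0644)–(-0.8875, -0.6448, -0.0644)  len=0.7365
  (v14,v19,v10) [--+] → (-1.97664, 1.23368, -0.0644)–(-1.97664, 1.4361, -0.0644)  len=0.2024
  (v10,v19,v15) [+-+] → (-1.97664, 1.23368, -0.0644)–(-1.97664, -1.4361, -0.0644)  len=2.6698
  (v17,v22,v18) [++-] → (-0.361509, -0.815742, -0.0644)–(-0.8875, -0.6448, -0.0644)  len=0.5531
  (v18,v22,v23) [-+-] → (-0.361509, -0.815742, -0.0644)–(0.339, -1.0434, -0.0644)  len=0.7366
  (v19,v24,v15) [--+] → (-1.78414, -1.49864, -0.0644)–(-1.97664, -1.4361, -0.0644)  len=0.2024
  (v15,v24,v20) [+-+] → (-1.78414, -1.49864, -0.0644)–(0.755034, -2.3236, -0.0644)  len=2.6698
  (v22,v2,v23) [++-] → (0.664115, -0.595932, -0.0644)–(0.339, -1.0434, -0.0644)  len=0.5531
  (v23,v2,v3) [-+-] → (0.664115, -0.595932, -0.0644)–(1.0971, 0, -0.0644)  len=0.7366
  (v24,v4,v20) [--+] → (0.87401, -2.15984, -0.0644)–(0.755034, -2.3236, -0.0644)  len=0.2024
  (v20,v4,v0) [+-+] → (0.87401, -2.15984, -0.0644)–(2.44321, 0, -0.0644)  len=2.6697

Chained into 2 loop(s):
  loop 1: 10 segments, perimeter = 6.4483
  loop 2: 10 segments, perimeter = 14.3609
Total perimeter = 20.809


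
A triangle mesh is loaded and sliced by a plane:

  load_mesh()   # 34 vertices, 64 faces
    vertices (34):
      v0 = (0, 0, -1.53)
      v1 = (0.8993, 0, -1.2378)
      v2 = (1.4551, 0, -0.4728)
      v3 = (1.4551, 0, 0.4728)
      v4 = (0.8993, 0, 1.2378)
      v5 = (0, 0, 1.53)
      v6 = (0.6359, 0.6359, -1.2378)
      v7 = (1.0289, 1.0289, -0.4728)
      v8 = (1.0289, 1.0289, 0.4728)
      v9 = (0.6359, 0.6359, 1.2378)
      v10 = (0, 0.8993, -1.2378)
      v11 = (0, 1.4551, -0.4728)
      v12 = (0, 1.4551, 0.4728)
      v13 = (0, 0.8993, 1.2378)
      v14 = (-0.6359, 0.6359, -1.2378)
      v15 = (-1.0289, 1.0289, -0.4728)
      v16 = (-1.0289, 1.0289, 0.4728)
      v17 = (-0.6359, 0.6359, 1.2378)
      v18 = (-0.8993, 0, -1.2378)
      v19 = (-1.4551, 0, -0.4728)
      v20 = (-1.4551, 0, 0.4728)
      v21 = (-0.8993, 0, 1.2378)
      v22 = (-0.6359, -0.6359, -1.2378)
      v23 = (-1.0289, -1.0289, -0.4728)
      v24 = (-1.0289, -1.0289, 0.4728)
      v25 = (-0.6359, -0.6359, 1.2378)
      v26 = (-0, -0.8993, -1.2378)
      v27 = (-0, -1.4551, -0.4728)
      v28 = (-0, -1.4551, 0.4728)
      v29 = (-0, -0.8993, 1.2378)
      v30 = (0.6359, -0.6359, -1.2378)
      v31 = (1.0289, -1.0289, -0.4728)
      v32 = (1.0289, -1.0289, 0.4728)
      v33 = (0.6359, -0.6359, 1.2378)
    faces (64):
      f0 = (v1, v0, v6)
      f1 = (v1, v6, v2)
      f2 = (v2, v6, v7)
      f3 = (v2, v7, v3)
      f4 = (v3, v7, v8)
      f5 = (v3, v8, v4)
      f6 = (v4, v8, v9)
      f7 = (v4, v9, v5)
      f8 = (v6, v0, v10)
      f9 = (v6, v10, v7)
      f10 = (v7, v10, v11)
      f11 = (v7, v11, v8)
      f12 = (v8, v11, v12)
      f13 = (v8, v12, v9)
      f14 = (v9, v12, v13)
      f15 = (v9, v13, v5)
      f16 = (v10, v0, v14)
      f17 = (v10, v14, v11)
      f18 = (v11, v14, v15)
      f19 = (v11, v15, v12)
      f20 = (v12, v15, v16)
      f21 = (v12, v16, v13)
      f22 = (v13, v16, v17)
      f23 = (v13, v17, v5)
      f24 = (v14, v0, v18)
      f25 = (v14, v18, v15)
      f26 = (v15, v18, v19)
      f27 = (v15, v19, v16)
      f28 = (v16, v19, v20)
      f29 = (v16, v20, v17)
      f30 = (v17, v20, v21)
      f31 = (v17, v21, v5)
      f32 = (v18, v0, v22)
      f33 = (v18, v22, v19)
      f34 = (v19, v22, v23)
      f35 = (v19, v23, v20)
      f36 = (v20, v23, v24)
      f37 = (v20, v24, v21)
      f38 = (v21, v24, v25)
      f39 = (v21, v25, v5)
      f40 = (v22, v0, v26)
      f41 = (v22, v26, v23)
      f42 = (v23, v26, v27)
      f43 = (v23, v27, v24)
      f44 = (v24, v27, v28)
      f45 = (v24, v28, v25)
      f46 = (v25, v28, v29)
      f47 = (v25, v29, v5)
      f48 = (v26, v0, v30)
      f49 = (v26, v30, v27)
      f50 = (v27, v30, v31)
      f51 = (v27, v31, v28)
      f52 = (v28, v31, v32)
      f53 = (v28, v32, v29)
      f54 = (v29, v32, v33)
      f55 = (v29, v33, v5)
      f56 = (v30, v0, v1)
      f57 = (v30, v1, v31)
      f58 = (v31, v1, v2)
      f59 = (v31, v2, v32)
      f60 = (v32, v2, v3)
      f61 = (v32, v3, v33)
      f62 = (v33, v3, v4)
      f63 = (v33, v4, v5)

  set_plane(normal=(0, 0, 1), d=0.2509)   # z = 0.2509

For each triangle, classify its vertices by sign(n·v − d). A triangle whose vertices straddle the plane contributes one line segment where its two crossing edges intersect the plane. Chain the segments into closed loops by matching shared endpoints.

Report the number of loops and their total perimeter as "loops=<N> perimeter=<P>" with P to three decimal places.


loops=1 perimeter=8.909

Straddling triangles (16 of 64):
  (v2,v7,v3) [--+] → (1.35509, 0.241448, 0.2509)–(1.4551, 0, 0.2509)  len=0.2613
  (v3,v7,v8) [+-+] → (1.35509, 0.241448, 0.2509)–(1.0289, 1.0289, 0.2509)  len=0.8523
  (v7,v11,v8) [--+] → (0.787452, 1.12891, 0.2509)–(1.0289, 1.0289, 0.2509)  len=0.2613
  (v8,v11,v12) [+-+] → (0.787452, 1.12891, 0.2509)–(0, 1.4551, 0.2509)  len=0.8523
  (v11,v15,v12) [--+] → (-0.241448, 1.35509, 0.2509)–(0, 1.4551, 0.2509)  len=0.2613
  (v12,v15,v16) [+-+] → (-0.241448, 1.35509, 0.2509)–(-1.0289, 1.0289, 0.2509)  len=0.8523
  (v15,v19,v16) [--+] → (-1.12891, 0.787452, 0.2509)–(-1.0289, 1.0289, 0.2509)  len=0.2613
  (v16,v19,v20) [+-+] → (-1.12891, 0.787452, 0.2509)–(-1.4551, 0, 0.2509)  len=0.8523
  (v19,v23,v20) [--+] → (-1.35509, -0.241448, 0.2509)–(-1.4551, 0, 0.2509)  len=0.2613
  (v20,v23,v24) [+-+] → (-1.35509, -0.241448, 0.2509)–(-1.0289, -1.0289, 0.2509)  len=0.8523
  (v23,v27,v24) [--+] → (-0.787452, -1.12891, 0.2509)–(-1.0289, -1.0289, 0.2509)  len=0.2613
  (v24,v27,v28) [+-+] → (-0.787452, -1.12891, 0.2509)–(0, -1.4551, 0.2509)  len=0.8523
  (v27,v31,v28) [--+] → (0.241448, -1.35509, 0.2509)–(0, -1.4551, 0.2509)  len=0.2613
  (v28,v31,v32) [+-+] → (0.241448, -1.35509, 0.2509)–(1.0289, -1.0289, 0.2509)  len=0.8523
  (v31,v2,v32) [--+] → (1.12891, -0.787452, 0.2509)–(1.0289, -1.0289, 0.2509)  len=0.2613
  (v32,v2,v3) [+-+] → (1.12891, -0.787452, 0.2509)–(1.4551, 0, 0.2509)  len=0.8523

Chained into 1 loop(s):
  loop 1: 16 segments, perimeter = 8.9094
Total perimeter = 8.909


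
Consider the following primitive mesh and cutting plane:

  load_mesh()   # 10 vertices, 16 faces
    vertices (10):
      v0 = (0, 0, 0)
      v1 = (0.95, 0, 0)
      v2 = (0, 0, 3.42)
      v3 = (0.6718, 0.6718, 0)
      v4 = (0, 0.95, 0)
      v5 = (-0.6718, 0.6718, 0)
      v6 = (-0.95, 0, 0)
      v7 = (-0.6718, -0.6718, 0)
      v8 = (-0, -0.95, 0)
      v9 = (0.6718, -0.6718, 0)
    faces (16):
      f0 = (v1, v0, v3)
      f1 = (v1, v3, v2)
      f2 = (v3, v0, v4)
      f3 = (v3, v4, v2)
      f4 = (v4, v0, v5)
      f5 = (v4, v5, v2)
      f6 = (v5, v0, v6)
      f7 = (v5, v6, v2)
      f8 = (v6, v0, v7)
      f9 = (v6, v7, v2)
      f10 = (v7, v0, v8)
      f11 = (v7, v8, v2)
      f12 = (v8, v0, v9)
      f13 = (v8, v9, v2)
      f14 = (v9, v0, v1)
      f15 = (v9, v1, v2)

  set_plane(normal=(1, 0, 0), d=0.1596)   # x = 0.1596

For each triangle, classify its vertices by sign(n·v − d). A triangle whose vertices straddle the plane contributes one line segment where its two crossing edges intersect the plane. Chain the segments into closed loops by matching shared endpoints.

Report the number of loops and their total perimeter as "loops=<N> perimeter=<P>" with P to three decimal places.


Straddling triangles (8 of 16):
  (v1,v0,v3) [+-+] → (0.1596, 0, 0)–(0.1596, 0.1596, 0)  len=0.1596
  (v1,v3,v2) [++-] → (0.1596, 0.1596, 2.60751)–(0.1596, 0, 2.84544)  len=0.2865
  (v3,v0,v4) [+--] → (0.1596, 0.1596, 0)–(0.1596, 0.883908, 0)  len=0.7243
  (v3,v4,v2) [+--] → (0.1596, 0.883908, 0)–(0.1596, 0.1596, 2.60751)  len=2.7062
  (v8,v0,v9) [--+] → (0.1596, -0.1596, 0)–(0.1596, -0.883908, 0)  len=0.7243
  (v8,v9,v2) [-+-] → (0.1596, -0.883908, 0)–(0.1596, -0.1596, 2.60751)  len=2.7062
  (v9,v0,v1) [+-+] → (0.1596, -0.1596, 0)–(0.1596, 0, 0)  len=0.1596
  (v9,v1,v2) [++-] → (0.1596, 0, 2.84544)–(0.1596, -0.1596, 2.60751)  len=0.2865

Chained into 1 loop(s):
  loop 1: 8 segments, perimeter = 7.7533
Total perimeter = 7.753

loops=1 perimeter=7.753


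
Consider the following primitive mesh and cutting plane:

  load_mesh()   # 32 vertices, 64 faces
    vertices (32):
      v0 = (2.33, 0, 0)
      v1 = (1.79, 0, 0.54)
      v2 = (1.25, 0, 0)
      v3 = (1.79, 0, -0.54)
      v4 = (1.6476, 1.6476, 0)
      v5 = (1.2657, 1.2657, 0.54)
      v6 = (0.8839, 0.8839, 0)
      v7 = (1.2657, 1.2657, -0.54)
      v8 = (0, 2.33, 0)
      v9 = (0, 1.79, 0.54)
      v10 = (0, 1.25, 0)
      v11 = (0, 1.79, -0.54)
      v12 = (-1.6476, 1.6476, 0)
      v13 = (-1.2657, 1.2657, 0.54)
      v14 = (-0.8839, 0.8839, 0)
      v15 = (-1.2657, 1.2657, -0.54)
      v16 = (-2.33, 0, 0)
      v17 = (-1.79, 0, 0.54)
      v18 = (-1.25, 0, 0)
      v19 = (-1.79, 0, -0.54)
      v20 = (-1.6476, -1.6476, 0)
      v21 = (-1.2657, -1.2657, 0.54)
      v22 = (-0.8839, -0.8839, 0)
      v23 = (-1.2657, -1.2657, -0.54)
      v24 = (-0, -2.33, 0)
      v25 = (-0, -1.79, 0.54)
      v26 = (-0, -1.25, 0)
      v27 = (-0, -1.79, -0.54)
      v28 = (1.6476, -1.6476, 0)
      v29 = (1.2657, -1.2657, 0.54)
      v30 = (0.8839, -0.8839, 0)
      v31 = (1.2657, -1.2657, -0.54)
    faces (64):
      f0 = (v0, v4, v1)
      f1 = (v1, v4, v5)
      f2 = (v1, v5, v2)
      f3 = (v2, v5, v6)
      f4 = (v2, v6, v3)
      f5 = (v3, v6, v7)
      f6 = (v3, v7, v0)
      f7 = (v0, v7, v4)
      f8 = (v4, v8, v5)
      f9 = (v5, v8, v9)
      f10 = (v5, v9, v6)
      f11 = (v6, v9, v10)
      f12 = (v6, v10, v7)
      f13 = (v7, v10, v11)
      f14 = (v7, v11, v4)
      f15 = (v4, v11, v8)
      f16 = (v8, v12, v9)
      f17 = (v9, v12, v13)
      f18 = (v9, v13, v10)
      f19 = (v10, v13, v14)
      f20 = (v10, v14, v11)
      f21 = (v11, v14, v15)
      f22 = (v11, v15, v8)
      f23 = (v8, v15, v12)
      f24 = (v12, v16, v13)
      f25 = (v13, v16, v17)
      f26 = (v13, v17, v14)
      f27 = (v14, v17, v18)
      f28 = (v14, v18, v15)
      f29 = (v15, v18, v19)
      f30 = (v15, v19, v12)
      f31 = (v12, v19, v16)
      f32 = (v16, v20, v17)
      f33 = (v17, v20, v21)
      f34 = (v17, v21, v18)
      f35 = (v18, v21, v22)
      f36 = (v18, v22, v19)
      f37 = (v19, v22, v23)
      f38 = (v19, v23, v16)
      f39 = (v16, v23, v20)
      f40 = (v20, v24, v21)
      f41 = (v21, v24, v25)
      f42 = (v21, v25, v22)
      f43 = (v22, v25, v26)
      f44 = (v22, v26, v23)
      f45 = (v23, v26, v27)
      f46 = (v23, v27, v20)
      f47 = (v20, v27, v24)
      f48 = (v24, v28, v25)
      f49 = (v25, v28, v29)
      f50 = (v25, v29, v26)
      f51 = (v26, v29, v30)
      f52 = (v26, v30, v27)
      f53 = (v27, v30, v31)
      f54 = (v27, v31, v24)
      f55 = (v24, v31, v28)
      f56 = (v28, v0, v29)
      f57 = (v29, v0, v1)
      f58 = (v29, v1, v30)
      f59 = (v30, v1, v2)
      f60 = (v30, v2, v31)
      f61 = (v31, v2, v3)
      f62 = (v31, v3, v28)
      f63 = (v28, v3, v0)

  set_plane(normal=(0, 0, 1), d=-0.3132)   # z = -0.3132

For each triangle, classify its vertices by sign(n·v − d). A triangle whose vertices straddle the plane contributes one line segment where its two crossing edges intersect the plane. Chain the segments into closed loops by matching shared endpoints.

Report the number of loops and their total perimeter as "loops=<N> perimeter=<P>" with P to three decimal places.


loops=2 perimeter=21.920

Straddling triangles (32 of 64):
  (v2,v6,v3) [++-] → (1.40944, 0.371238, -0.3132)–(1.5632, 0, -0.3132)  len=0.4018
  (v3,v6,v7) [-+-] → (1.40944, 0.371238, -0.3132)–(1.10534, 1.10534, -0.3132)  len=0.7946
  (v3,v7,v0) [--+] → (1.71271, 0.734106, -0.3132)–(2.0168, 0, -0.3132)  len=0.7946
  (v0,v7,v4) [+-+] → (1.71271, 0.734106, -0.3132)–(1.4261, 1.4261, -0.3132)  len=0.7490
  (v6,v10,v7) [++-] → (0.734106, 1.25911, -0.3132)–(1.10534, 1.10534, -0.3132)  len=0.4018
  (v7,v10,v11) [-+-] → (0.734106, 1.25911, -0.3132)–(0, 1.5632, -0.3132)  len=0.7946
  (v7,v11,v4) [--+] → (0.691992, 1.73019, -0.3132)–(1.4261, 1.4261, -0.3132)  len=0.7946
  (v4,v11,v8) [+-+] → (0.691992, 1.73019, -0.3132)–(0, 2.0168, -0.3132)  len=0.7490
  (v10,v14,v11) [++-] → (-0.371238, 1.40944, -0.3132)–(0, 1.5632, -0.3132)  len=0.4018
  (v11,v14,v15) [-+-] → (-0.371238, 1.40944, -0.3132)–(-1.10534, 1.10534, -0.3132)  len=0.7946
  (v11,v15,v8) [--+] → (-0.734106, 1.71271, -0.3132)–(0, 2.0168, -0.3132)  len=0.7946
  (v8,v15,v12) [+-+] → (-0.734106, 1.71271, -0.3132)–(-1.4261, 1.4261, -0.3132)  len=0.7490
  (v14,v18,v15) [++-] → (-1.25911, 0.734106, -0.3132)–(-1.10534, 1.10534, -0.3132)  len=0.4018
  (v15,v18,v19) [-+-] → (-1.25911, 0.734106, -0.3132)–(-1.5632, 0, -0.3132)  len=0.7946
  (v15,v19,v12) [--+] → (-1.73019, 0.691992, -0.3132)–(-1.4261, 1.4261, -0.3132)  len=0.7946
  (v12,v19,v16) [+-+] → (-1.73019, 0.691992, -0.3132)–(-2.0168, 0, -0.3132)  len=0.7490
  (v18,v22,v19) [++-] → (-1.40944, -0.371238, -0.3132)–(-1.5632, 0, -0.3132)  len=0.4018
  (v19,v22,v23) [-+-] → (-1.40944, -0.371238, -0.3132)–(-1.10534, -1.10534, -0.3132)  len=0.7946
  (v19,v23,v16) [--+] → (-1.71271, -0.734106, -0.3132)–(-2.0168, 0, -0.3132)  len=0.7946
  (v16,v23,v20) [+-+] → (-1.71271, -0.734106, -0.3132)–(-1.4261, -1.4261, -0.3132)  len=0.7490
  (v22,v26,v23) [++-] → (-0.734106, -1.25911, -0.3132)–(-1.10534, -1.10534, -0.3132)  len=0.4018
  (v23,v26,v27) [-+-] → (-0.734106, -1.25911, -0.3132)–(0, -1.5632, -0.3132)  len=0.7946
  (v23,v27,v20) [--+] → (-0.691992, -1.73019, -0.3132)–(-1.4261, -1.4261, -0.3132)  len=0.7946
  (v20,v27,v24) [+-+] → (-0.691992, -1.73019, -0.3132)–(0, -2.0168, -0.3132)  len=0.7490
  (v26,v30,v27) [++-] → (0.371238, -1.40944, -0.3132)–(0, -1.5632, -0.3132)  len=0.4018
  (v27,v30,v31) [-+-] → (0.371238, -1.40944, -0.3132)–(1.10534, -1.10534, -0.3132)  len=0.7946
  (v27,v31,v24) [--+] → (0.734106, -1.71271, -0.3132)–(0, -2.0168, -0.3132)  len=0.7946
  (v24,v31,v28) [+-+] → (0.734106, -1.71271, -0.3132)–(1.4261, -1.4261, -0.3132)  len=0.7490
  (v30,v2,v31) [++-] → (1.25911, -0.734106, -0.3132)–(1.10534, -1.10534, -0.3132)  len=0.4018
  (v31,v2,v3) [-+-] → (1.25911, -0.734106, -0.3132)–(1.5632, 0, -0.3132)  len=0.7946
  (v31,v3,v28) [--+] → (1.73019, -0.691992, -0.3132)–(1.4261, -1.4261, -0.3132)  len=0.7946
  (v28,v3,v0) [+-+] → (1.73019, -0.691992, -0.3132)–(2.0168, 0, -0.3132)  len=0.7490

Chained into 2 loop(s):
  loop 1: 16 segments, perimeter = 9.5713
  loop 2: 16 segments, perimeter = 12.3488
Total perimeter = 21.920


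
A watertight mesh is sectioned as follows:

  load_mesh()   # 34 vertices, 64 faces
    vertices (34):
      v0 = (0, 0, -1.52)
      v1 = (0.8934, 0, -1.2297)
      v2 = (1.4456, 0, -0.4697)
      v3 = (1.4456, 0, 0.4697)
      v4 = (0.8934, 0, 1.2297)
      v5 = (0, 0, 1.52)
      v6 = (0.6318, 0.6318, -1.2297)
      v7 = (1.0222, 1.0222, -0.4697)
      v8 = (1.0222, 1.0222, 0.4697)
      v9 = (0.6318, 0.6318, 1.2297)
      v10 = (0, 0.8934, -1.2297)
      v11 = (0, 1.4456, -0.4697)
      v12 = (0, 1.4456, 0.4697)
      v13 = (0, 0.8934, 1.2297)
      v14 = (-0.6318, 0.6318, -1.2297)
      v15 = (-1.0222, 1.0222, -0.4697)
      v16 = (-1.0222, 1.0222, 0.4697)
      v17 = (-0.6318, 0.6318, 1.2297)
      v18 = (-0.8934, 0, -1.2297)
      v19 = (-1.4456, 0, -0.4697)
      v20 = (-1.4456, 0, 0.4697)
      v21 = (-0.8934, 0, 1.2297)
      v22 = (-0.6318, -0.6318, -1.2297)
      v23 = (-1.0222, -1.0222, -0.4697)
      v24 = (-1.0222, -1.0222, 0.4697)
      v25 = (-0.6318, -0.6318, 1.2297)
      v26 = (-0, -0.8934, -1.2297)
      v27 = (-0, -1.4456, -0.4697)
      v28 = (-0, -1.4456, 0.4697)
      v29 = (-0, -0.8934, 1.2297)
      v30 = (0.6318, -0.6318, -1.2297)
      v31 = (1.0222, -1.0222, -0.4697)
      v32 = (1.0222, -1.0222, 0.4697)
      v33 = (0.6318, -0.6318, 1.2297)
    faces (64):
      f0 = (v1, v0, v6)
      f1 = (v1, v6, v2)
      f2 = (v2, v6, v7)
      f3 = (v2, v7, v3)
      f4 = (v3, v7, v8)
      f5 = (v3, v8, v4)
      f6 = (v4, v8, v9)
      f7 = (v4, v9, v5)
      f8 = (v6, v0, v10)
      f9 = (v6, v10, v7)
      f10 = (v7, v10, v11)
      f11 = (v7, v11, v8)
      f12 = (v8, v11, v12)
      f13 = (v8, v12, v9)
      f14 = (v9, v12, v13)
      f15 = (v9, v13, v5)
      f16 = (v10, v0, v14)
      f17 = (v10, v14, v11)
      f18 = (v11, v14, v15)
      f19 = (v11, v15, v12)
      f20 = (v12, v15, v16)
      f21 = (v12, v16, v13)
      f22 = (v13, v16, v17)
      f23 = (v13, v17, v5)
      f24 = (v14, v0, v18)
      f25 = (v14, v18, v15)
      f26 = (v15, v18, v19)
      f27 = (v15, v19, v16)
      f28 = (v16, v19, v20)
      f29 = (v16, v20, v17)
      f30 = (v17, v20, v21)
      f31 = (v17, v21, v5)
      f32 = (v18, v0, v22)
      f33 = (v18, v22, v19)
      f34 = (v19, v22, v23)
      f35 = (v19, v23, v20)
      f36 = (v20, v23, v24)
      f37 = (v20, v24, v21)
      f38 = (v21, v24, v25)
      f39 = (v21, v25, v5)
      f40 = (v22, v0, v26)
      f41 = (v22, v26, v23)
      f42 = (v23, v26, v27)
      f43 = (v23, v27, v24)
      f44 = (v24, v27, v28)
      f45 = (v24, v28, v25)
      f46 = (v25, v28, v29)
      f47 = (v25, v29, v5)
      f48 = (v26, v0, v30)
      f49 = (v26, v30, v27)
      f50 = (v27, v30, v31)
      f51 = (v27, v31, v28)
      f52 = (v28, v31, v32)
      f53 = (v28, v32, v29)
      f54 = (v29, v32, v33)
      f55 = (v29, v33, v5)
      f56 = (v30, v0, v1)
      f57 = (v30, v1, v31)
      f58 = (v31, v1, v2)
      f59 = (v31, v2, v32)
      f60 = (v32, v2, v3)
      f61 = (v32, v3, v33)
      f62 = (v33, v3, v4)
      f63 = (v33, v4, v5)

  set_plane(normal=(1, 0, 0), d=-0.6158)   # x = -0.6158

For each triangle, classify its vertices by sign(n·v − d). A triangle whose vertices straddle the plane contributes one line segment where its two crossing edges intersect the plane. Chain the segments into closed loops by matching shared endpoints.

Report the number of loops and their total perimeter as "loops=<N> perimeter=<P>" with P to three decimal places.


loops=1 perimeter=8.217

Straddling triangles (20 of 64):
  (v10,v0,v14) [++-] → (-0.6158, 0.6158, -1.23705)–(-0.6158, 0.638425, -1.2297)  len=0.0238
  (v10,v14,v11) [+-+] → (-0.6158, 0.638425, -1.2297)–(-0.6158, 0.652409, -1.21045)  len=0.0238
  (v11,v14,v15) [+--] → (-0.6158, 0.652409, -1.21045)–(-0.6158, 1.19053, -0.4697)  len=0.9156
  (v11,v15,v12) [+-+] → (-0.6158, 1.19053, -0.4697)–(-0.6158, 1.19053, -0.0962191)  len=0.3735
  (v12,v15,v16) [+--] → (-0.6158, 1.19053, -0.0962191)–(-0.6158, 1.19053, 0.4697)  len=0.5659
  (v12,v16,v13) [+-+] → (-0.6158, 1.19053, 0.4697)–(-0.6158, 0.970992, 0.771856)  len=0.3735
  (v13,v16,v17) [+--] → (-0.6158, 0.970992, 0.771856)–(-0.6158, 0.638425, 1.2297)  len=0.5659
  (v13,v17,v5) [+-+] → (-0.6158, 0.638425, 1.2297)–(-0.6158, 0.6158, 1.23705)  len=0.0238
  (v14,v0,v18) [-+-] → (-0.6158, 0.6158, -1.23705)–(-0.6158, 0, -1.3199)  len=0.6213
  (v17,v21,v5) [--+] → (-0.6158, 0, 1.3199)–(-0.6158, 0.6158, 1.23705)  len=0.6213
  (v18,v0,v22) [-+-] → (-0.6158, 0, -1.3199)–(-0.6158, -0.6158, -1.23705)  len=0.6213
  (v21,v25,v5) [--+] → (-0.6158, -0.6158, 1.23705)–(-0.6158, 0, 1.3199)  len=0.6213
  (v22,v0,v26) [-++] → (-0.6158, -0.6158, -1.23705)–(-0.6158, -0.638425, -1.2297)  len=0.0238
  (v22,v26,v23) [-+-] → (-0.6158, -0.638425, -1.2297)–(-0.6158, -0.970992, -0.771856)  len=0.5659
  (v23,v26,v27) [-++] → (-0.6158, -0.970992, -0.771856)–(-0.6158, -1.19053, -0.4697)  len=0.3735
  (v23,v27,v24) [-+-] → (-0.6158, -1.19053, -0.4697)–(-0.6158, -1.19053, 0.0962191)  len=0.5659
  (v24,v27,v28) [-++] → (-0.6158, -1.19053, 0.0962191)–(-0.6158, -1.19053, 0.4697)  len=0.3735
  (v24,v28,v25) [-+-] → (-0.6158, -1.19053, 0.4697)–(-0.6158, -0.652409, 1.21045)  len=0.9156
  (v25,v28,v29) [-++] → (-0.6158, -0.652409, 1.21045)–(-0.6158, -0.638425, 1.2297)  len=0.0238
  (v25,v29,v5) [-++] → (-0.6158, -0.638425, 1.2297)–(-0.6158, -0.6158, 1.23705)  len=0.0238

Chained into 1 loop(s):
  loop 1: 20 segments, perimeter = 8.2168
Total perimeter = 8.217


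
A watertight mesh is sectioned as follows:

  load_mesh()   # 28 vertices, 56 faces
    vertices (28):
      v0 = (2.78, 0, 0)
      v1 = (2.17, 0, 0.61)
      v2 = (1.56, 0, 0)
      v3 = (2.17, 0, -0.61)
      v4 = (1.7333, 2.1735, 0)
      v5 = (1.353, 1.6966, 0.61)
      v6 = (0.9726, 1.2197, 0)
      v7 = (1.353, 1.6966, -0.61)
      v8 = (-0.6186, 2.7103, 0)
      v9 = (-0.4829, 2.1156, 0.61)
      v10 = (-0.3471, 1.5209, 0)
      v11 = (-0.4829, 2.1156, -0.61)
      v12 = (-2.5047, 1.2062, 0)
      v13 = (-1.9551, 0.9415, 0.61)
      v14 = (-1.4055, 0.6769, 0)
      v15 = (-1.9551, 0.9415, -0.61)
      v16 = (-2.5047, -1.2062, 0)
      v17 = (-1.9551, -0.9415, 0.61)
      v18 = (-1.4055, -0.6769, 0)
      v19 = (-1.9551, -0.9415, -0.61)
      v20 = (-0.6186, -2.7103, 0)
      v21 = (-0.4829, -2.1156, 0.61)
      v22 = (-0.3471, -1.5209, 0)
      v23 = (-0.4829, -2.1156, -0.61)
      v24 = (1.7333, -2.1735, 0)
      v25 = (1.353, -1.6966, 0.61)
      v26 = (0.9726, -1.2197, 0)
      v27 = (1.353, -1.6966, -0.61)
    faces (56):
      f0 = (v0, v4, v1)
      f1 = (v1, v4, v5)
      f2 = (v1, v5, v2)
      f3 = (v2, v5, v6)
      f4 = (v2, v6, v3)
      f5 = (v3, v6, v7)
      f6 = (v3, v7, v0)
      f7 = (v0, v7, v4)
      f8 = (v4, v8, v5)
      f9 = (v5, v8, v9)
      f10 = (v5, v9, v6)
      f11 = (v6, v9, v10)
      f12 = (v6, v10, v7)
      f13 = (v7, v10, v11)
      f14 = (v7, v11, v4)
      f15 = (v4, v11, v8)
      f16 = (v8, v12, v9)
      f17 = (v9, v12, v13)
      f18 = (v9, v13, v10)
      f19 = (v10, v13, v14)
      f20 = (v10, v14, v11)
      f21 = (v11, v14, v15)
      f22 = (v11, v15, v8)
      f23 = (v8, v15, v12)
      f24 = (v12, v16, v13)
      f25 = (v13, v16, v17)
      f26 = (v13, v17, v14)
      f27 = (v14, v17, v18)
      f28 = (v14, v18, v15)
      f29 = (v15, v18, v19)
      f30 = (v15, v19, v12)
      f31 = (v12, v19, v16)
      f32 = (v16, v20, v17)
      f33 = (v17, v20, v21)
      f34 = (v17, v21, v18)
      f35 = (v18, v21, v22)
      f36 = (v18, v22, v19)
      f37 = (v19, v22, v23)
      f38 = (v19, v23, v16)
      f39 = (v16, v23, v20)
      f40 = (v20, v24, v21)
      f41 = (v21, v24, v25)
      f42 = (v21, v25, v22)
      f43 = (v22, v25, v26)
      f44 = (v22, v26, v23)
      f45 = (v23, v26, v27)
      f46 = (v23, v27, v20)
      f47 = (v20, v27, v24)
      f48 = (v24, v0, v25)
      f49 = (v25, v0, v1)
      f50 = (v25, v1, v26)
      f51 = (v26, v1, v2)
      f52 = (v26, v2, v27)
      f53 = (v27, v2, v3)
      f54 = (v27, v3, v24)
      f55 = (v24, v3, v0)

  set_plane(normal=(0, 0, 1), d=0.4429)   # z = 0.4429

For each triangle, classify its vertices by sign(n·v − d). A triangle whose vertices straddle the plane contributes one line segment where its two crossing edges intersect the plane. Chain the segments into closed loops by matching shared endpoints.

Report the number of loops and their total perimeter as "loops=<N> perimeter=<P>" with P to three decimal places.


loops=2 perimeter=26.363

Straddling triangles (28 of 56):
  (v0,v4,v1) [--+] → (2.05037, 0.595396, 0.4429)–(2.3371, 0, 0.4429)  len=0.6608
  (v1,v4,v5) [+-+] → (2.05037, 0.595396, 0.4429)–(1.45718, 1.82724, 0.4429)  len=1.3672
  (v1,v5,v2) [++-] → (1.4097, 1.23184, 0.4429)–(2.0029, 0, 0.4429)  len=1.3672
  (v2,v5,v6) [-+-] → (1.4097, 1.23184, 0.4429)–(1.2488, 1.56596, 0.4429)  len=0.3708
  (v4,v8,v5) [--+] → (0.812911, 1.97429, 0.4429)–(1.45718, 1.82724, 0.4429)  len=0.6608
  (v5,v8,v9) [+-+] → (0.812911, 1.97429, 0.4429)–(-0.520073, 2.27851, 0.4429)  len=1.3673
  (v5,v9,v6) [++-] → (-0.0841884, 1.87018, 0.4429)–(1.2488, 1.56596, 0.4429)  len=1.3673
  (v6,v9,v10) [-+-] → (-0.0841884, 1.87018, 0.4429)–(-0.4457, 1.95269, 0.4429)  len=0.3708
  (v8,v12,v9) [--+] → (-1.03674, 1.86648, 0.4429)–(-0.520073, 2.27851, 0.4429)  len=0.6608
  (v9,v12,v13) [+-+] → (-1.03674, 1.86648, 0.4429)–(-2.10565, 1.01401, 0.4429)  len=1.3672
  (v9,v13,v10) [++-] → (-1.51461, 1.10022, 0.4429)–(-0.4457, 1.95269, 0.4429)  len=1.3672
  (v10,v13,v14) [-+-] → (-1.51461, 1.10022, 0.4429)–(-1.80455, 0.869017, 0.4429)  len=0.3708
  (v12,v16,v13) [--+] → (-2.10565, 0.353171, 0.4429)–(-2.10565, 1.01401, 0.4429)  len=0.6608
  (v13,v16,v17) [+-+] → (-2.10565, 0.353171, 0.4429)–(-2.10565, -1.01401, 0.4429)  len=1.3672
  (v13,v17,v14) [++-] → (-1.80455, -0.498165, 0.4429)–(-1.80455, 0.869017, 0.4429)  len=1.3672
  (v14,v17,v18) [-+-] → (-1.80455, -0.498165, 0.4429)–(-1.80455, -0.869017, 0.4429)  len=0.3709
  (v16,v20,v17) [--+] → (-1.58899, -1.42604, 0.4429)–(-2.10565, -1.01401, 0.4429)  len=0.6608
  (v17,v20,v21) [+-+] → (-1.58899, -1.42604, 0.4429)–(-0.520073, -2.27851, 0.4429)  len=1.3672
  (v17,v21,v18) [++-] → (-0.735632, -1.72149, 0.4429)–(-1.80455, -0.869017, 0.4429)  len=1.3672
  (v18,v21,v22) [-+-] → (-0.735632, -1.72149, 0.4429)–(-0.4457, -1.95269, 0.4429)  len=0.3708
  (v20,v24,v21) [--+] → (0.124193, -2.13146, 0.4429)–(-0.520073, -2.27851, 0.4429)  len=0.6608
  (v21,v24,v25) [+-+] → (0.124193, -2.13146, 0.4429)–(1.45718, -1.82724, 0.4429)  len=1.3673
  (v21,v25,v22) [++-] → (0.887284, -1.64847, 0.4429)–(-0.4457, -1.95269, 0.4429)  len=1.3673
  (v22,v25,v26) [-+-] → (0.887284, -1.64847, 0.4429)–(1.2488, -1.56596, 0.4429)  len=0.3708
  (v24,v0,v25) [--+] → (1.7439, -1.23184, 0.4429)–(1.45718, -1.82724, 0.4429)  len=0.6608
  (v25,v0,v1) [+-+] → (1.7439, -1.23184, 0.4429)–(2.3371, 0, 0.4429)  len=1.3672
  (v25,v1,v26) [++-] → (1.84199, -0.334118, 0.4429)–(1.2488, -1.56596, 0.4429)  len=1.3672
  (v26,v1,v2) [-+-] → (1.84199, -0.334118, 0.4429)–(2.0029, 0, 0.4429)  len=0.3708

Chained into 2 loop(s):
  loop 1: 14 segments, perimeter = 14.1965
  loop 2: 14 segments, perimeter = 12.1664
Total perimeter = 26.363


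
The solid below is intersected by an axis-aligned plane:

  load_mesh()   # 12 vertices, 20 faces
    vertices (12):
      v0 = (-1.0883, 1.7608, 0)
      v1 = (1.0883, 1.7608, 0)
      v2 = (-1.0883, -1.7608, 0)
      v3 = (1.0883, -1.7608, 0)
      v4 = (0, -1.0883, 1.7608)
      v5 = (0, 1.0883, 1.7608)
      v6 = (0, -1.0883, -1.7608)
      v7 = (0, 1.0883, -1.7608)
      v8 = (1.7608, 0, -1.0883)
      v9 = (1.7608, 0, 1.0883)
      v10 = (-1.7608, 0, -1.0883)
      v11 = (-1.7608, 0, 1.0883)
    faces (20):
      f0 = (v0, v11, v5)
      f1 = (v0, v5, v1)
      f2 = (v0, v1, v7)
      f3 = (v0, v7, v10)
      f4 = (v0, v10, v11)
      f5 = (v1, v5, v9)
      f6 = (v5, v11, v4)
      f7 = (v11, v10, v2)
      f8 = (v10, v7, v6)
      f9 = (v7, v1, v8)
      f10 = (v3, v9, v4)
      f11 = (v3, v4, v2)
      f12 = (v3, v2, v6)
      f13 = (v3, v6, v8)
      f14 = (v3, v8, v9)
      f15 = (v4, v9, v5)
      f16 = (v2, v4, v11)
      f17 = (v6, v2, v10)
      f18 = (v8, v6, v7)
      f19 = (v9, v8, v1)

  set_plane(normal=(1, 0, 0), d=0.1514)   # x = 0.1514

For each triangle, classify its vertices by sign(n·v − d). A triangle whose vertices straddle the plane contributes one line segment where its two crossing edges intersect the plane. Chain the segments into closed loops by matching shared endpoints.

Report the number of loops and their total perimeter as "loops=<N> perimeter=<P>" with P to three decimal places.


loops=1 perimeter=11.528

Straddling triangles (10 of 20):
  (v0,v5,v1) [--+] → (0.1514, 1.18186, 1.51584)–(0.1514, 1.7608, 0)  len=1.6226
  (v0,v1,v7) [-+-] → (0.1514, 1.7608, 0)–(0.1514, 1.18186, -1.51584)  len=1.6226
  (v1,v5,v9) [+-+] → (0.1514, 1.18186, 1.51584)–(0.1514, 0.994724, 1.70298)  len=0.2646
  (v7,v1,v8) [-++] → (0.1514, 1.18186, -1.51584)–(0.1514, 0.994724, -1.70298)  len=0.2646
  (v3,v9,v4) [++-] → (0.1514, -0.994724, 1.70298)–(0.1514, -1.18186, 1.51584)  len=0.2646
  (v3,v4,v2) [+--] → (0.1514, -1.18186, 1.51584)–(0.1514, -1.7608, 0)  len=1.6226
  (v3,v2,v6) [+--] → (0.1514, -1.7608, 0)–(0.1514, -1.18186, -1.51584)  len=1.6226
  (v3,v6,v8) [+-+] → (0.1514, -1.18186, -1.51584)–(0.1514, -0.994724, -1.70298)  len=0.2646
  (v4,v9,v5) [-+-] → (0.1514, -0.994724, 1.70298)–(0.1514, 0.994724, 1.70298)  len=1.9894
  (v8,v6,v7) [+--] → (0.1514, -0.994724, -1.70298)–(0.1514, 0.994724, -1.70298)  len=1.9894

Chained into 1 loop(s):
  loop 1: 10 segments, perimeter = 11.5280
Total perimeter = 11.528
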